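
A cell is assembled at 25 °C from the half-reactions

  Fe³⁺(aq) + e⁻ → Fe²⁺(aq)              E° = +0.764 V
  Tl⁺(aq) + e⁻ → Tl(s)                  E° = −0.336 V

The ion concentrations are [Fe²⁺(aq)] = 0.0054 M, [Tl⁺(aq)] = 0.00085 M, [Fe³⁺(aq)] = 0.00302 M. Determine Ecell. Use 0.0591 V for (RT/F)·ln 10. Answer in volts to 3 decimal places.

+1.267 V

Since E°(Fe³⁺/Fe²⁺) > E°(Tl⁺/Tl), Fe³⁺/Fe²⁺ serves as the cathode.
E°cell = E°cat − E°an = +0.764 − (−0.336) = +1.100 V; n = 1.
For the overall reaction Fe³⁺(aq) + Tl(s) → Fe²⁺(aq) + Tl⁺(aq), Q = ([Fe²⁺(aq)]·[Tl⁺(aq)]) / [Fe³⁺(aq)] = 0.00152, giving log Q = −2.818.
By the Nernst equation, E = +1.100 − (0.0591/1)·(−2.818) = +1.267 V.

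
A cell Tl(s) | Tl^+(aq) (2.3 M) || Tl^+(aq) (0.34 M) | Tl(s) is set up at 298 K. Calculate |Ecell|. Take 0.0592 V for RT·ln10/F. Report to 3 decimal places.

For a concentration cell E°cell = 0, since both electrodes use the same couple.
The compartment with the higher Tl^+(aq) concentration (2.3 M) acts as the cathode; ions are reduced there and produced at the dilute (0.34 M) anode.
With n = 1, Ecell = −(0.0592/1)·log([dilute]/[conc]) = −(0.0592/1)·log(0.34/2.3) = +0.049 V.

0.049 V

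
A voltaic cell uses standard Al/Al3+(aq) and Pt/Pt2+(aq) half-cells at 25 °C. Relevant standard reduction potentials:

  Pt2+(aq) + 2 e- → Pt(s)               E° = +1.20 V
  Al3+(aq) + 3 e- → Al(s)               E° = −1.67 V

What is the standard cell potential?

+2.87 V

The Pt²⁺/Pt couple has the higher E°, so Pt ion is reduced (cathode) and Al is oxidized (anode).
E°cell = E°(cathode) − E°(anode) = +1.20 − (−1.67) = +2.87 V.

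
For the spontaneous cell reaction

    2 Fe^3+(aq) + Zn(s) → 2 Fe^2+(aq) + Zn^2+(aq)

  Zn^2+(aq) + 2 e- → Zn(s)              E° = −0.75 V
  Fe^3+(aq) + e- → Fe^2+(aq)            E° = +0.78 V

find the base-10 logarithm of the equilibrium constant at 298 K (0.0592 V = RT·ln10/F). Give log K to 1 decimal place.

log K = 51.7

The Fe³⁺/Fe²⁺ couple is reduced (cathode); E°cell = +0.78 − (−0.75) = +1.53 V with n = 2.
At equilibrium E = 0, so log K = nE°cell / 0.0592 = (2)(+1.53) / 0.0592 = 51.7.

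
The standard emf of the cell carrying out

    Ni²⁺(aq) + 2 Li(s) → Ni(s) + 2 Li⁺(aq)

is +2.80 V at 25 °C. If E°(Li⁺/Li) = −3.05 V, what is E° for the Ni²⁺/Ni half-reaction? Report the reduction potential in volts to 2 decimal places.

In the reaction as written the Ni²⁺/Ni couple is reduced (cathode) and Li⁺/Li is oxidized (anode), so E°cell = E°(Ni²⁺/Ni) − E°(Li⁺/Li).
E°(Ni²⁺/Ni) = E°cell + E°(anode) = +2.80 + (−3.05) = −0.25 V.

−0.25 V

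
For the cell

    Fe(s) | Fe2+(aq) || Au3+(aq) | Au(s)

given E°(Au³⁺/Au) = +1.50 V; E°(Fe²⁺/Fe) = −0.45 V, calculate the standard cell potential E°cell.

+1.95 V

By convention the left-hand electrode in cell notation is the anode (oxidation) and the right-hand electrode is the cathode (reduction).
E°cell = E°(right) − E°(left) = +1.50 − (−0.45) = +1.95 V.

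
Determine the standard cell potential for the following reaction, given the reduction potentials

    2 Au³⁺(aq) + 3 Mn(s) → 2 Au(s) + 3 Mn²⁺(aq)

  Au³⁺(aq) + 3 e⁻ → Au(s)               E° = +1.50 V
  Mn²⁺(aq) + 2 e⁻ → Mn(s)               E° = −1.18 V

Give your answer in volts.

+2.68 V

Au³⁺(aq) gains electrons, so the Au³⁺/Au couple is the cathode; the Mn²⁺/Mn couple is the anode.
E°cell = E°(cathode) − E°(anode) = +1.50 − (−1.18) = +2.68 V.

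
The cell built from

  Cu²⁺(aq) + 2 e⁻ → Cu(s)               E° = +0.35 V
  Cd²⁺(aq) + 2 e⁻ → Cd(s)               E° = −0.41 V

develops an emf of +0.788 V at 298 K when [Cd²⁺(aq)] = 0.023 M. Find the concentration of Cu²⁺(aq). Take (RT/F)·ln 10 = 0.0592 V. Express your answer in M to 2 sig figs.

With Cu²⁺/Cu at the cathode and Cd²⁺/Cd at the anode, E°cell = +0.35 − (−0.41) = +0.76 V (n = 2).
Rearranging E = E° − (0.0592/n)·log Q gives log Q = 2(+0.76 − (+0.788))/0.0592 = −0.946.
Balancing electrons gives Cu²⁺(aq) + Cd(s) → Cu(s) + Cd²⁺(aq); thus Q = [Cd²⁺(aq)] / [Cu²⁺(aq)].
Isolating [Cu²⁺(aq)] in Q = 10^{−0.946} yields log [Cu²⁺(aq)] = −0.692, i.e. 0.20 M.

0.20 M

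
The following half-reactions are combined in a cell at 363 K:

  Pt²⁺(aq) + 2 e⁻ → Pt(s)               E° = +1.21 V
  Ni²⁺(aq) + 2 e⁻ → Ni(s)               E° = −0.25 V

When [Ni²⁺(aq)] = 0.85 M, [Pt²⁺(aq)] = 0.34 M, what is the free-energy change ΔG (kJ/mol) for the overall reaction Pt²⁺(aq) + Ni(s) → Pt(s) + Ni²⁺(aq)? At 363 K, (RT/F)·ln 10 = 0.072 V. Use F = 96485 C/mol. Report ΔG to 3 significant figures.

E°cell = +1.21 − (−0.25) = +1.46 V; the balanced reaction transfers n = 2 electrons.
The reaction quotient is [Ni²⁺(aq)] / [Pt²⁺(aq)] = 2.5; by Nernst, E = +1.46 − (0.072/2)(0.398) = +1.4457 V.
ΔG = −nFE = −(2)(96485)(+1.4457) J/mol = −279 kJ/mol.

−279 kJ/mol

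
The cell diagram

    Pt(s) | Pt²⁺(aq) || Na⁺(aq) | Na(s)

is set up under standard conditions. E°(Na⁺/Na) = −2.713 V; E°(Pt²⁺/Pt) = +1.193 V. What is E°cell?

By convention the left-hand electrode in cell notation is the anode (oxidation) and the right-hand electrode is the cathode (reduction).
E°cell = E°(right) − E°(left) = −2.713 − (+1.193) = −3.906 V.
The negative sign shows that, as written, the cell would require an external voltage to drive the reaction.

−3.906 V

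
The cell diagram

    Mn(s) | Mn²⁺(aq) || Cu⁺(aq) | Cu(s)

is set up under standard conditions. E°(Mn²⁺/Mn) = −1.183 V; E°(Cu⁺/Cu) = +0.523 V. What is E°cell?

By convention the left-hand electrode in cell notation is the anode (oxidation) and the right-hand electrode is the cathode (reduction).
E°cell = E°(right) − E°(left) = +0.523 − (−1.183) = +1.706 V.

+1.706 V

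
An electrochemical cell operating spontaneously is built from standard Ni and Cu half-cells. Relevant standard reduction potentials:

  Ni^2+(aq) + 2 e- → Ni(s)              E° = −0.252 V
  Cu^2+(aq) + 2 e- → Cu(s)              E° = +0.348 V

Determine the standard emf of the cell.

Of the two couples in this cell, the one with the more positive reduction potential is reduced at the cathode: here that is Cu²⁺/Cu (+0.348 V); Ni²⁺/Ni (−0.252 V) is the anode.
E°cell = E°(cathode) − E°(anode) = +0.348 − (−0.252) = +0.600 V.

+0.600 V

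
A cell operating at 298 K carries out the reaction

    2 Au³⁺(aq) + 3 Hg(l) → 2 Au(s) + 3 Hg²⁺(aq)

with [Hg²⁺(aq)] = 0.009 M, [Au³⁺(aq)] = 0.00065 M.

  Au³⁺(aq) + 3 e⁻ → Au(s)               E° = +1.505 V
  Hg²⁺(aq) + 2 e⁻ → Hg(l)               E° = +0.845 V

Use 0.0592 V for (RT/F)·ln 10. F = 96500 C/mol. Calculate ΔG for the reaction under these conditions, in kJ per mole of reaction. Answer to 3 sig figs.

−381 kJ/mol

With Au³⁺/Au reduced at the cathode, E°cell = +1.505 − (+0.845) = +0.660 V and n = 6.
The reaction quotient is [Hg²⁺(aq)]^3 / [Au³⁺(aq)]^2 = 1.73; by Nernst, E = +0.660 − (0.0592/6)(0.237) = +0.6577 V.
ΔG = −nFE = −(6)(96500)(+0.6577) J/mol = −381 kJ/mol.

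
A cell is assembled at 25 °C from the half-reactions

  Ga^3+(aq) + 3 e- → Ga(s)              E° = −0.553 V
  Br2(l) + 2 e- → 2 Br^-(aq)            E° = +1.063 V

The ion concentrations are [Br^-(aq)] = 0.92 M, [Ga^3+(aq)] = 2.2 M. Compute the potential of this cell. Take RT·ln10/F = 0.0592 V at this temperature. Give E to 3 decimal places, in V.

Br₂/Br⁻ is reduced (cathode, E° = +1.063 V) and Ga³⁺/Ga is oxidized (anode).
E°cell = E°cat − E°an = +1.063 − (−0.553) = +1.616 V; n = 6.
Balancing gives 3 Br2(l) + 2 Ga(s) → 6 Br^-(aq) + 2 Ga^3+(aq); hence Q = [Br^-(aq)]^6·[Ga^3+(aq)]^2 = 2.93 (log Q = 0.468).
E = E° − (0.0592/n)·log Q = +1.616 − (0.0592/6)(0.468) = +1.611 V.

+1.611 V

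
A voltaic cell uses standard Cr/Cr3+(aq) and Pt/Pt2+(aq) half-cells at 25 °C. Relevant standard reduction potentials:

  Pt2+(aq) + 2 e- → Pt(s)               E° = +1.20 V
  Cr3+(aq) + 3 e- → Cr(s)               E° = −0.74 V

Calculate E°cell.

Of the two couples in this cell, the one with the more positive reduction potential is reduced at the cathode: here that is Pt²⁺/Pt (+1.20 V); Cr³⁺/Cr (−0.74 V) is the anode.
E°cell = E°(cathode) − E°(anode) = +1.20 − (−0.74) = +1.94 V.

+1.94 V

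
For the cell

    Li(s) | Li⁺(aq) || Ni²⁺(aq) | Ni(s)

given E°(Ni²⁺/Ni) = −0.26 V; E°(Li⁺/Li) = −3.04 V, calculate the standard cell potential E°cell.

+2.78 V

By convention the left-hand electrode in cell notation is the anode (oxidation) and the right-hand electrode is the cathode (reduction).
E°cell = E°(right) − E°(left) = −0.26 − (−3.04) = +2.78 V.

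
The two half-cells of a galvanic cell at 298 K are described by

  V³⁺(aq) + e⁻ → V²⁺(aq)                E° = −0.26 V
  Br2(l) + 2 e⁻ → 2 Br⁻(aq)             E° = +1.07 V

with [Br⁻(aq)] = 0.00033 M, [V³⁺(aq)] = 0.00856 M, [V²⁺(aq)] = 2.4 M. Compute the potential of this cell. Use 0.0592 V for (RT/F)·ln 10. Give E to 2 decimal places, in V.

Since E°(Br₂/Br⁻) > E°(V³⁺/V²⁺), Br₂/Br⁻ serves as the cathode.
E°cell = +1.07 − (−0.26) = +1.33 V, with n = 2 electrons transferred.
Balancing gives Br2(l) + 2 V²⁺(aq) → 2 Br⁻(aq) + 2 V³⁺(aq); hence Q = ([Br⁻(aq)]^2·[V³⁺(aq)]^2) / [V²⁺(aq)]^2 = 1.39×10^−12 (log Q = −11.858).
Applying E = E° − (RT ln10/nF)·log Q gives +1.33 − (0.0592/2)(−11.858) = +1.68 V.

+1.68 V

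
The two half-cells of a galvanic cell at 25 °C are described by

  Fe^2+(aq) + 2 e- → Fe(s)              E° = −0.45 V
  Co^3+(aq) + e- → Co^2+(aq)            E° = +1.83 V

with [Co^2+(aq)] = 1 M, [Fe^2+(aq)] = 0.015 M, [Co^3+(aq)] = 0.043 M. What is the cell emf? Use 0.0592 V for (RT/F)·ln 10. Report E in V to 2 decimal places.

+2.25 V

The Co³⁺/Co²⁺ couple has the more positive E°, so it is the cathode; Fe²⁺/Fe is the anode.
The standard potential is +1.83 − (−0.45) = +2.28 V and the balanced reaction transfers n = 2 electrons.
The balanced reaction is 2 Co^3+(aq) + Fe(s) → 2 Co^2+(aq) + Fe^2+(aq), so Q = ([Co^2+(aq)]^2·[Fe^2+(aq)]) / [Co^3+(aq)]^2 = 8.11 and log Q = 0.909.
By the Nernst equation, E = +2.28 − (0.0592/2)·(0.909) = +2.25 V.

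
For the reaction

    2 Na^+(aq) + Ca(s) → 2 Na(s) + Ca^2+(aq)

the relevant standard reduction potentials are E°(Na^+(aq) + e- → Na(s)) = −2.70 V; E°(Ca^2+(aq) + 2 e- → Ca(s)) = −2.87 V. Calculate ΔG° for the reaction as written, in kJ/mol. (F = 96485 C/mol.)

In the reaction as written Na^+(aq) is reduced, so the Na⁺/Na couple is the cathode and Ca²⁺/Ca is the anode.
E°cell = −2.70 − (−2.87) = +0.17 V; balancing electrons gives n = 2.
ΔG° = −nFE°cell = −(2)(96485)(+0.17) J/mol = −32.8 kJ/mol.

−32.8 kJ/mol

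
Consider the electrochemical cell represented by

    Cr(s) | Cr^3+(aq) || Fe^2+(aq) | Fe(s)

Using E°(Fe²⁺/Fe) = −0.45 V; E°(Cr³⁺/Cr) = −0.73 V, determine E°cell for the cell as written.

By convention the left-hand electrode in cell notation is the anode (oxidation) and the right-hand electrode is the cathode (reduction).
E°cell = E°(right) − E°(left) = −0.45 − (−0.73) = +0.28 V.

+0.28 V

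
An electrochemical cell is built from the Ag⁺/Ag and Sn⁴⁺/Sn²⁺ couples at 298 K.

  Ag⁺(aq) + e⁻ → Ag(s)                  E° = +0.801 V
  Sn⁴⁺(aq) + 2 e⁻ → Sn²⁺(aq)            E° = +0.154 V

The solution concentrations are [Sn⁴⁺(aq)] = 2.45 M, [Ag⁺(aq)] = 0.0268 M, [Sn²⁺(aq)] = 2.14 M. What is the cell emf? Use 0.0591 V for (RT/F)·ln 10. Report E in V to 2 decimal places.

Since E°(Ag⁺/Ag) > E°(Sn⁴⁺/Sn²⁺), Ag⁺/Ag serves as the cathode.
E°cell = E°cat − E°an = +0.801 − (+0.154) = +0.647 V; n = 2.
Balancing gives 2 Ag⁺(aq) + Sn²⁺(aq) → 2 Ag(s) + Sn⁴⁺(aq); hence Q = [Sn⁴⁺(aq)] / ([Ag⁺(aq)]^2·[Sn²⁺(aq)]) = 1.59×10^3 (log Q = 3.202).
By the Nernst equation, E = +0.647 − (0.0591/2)·(3.202) = +0.55 V.

+0.55 V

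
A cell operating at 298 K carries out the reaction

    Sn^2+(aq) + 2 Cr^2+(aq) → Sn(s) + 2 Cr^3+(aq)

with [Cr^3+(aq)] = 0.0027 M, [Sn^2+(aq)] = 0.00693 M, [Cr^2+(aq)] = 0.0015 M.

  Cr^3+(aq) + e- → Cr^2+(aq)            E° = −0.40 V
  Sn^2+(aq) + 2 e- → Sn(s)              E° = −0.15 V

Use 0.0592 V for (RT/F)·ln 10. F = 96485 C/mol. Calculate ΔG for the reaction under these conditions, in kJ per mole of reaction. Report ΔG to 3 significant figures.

The standard cell potential is −0.15 − (−0.40) = +0.25 V, with n = 2 electrons in the balanced equation.
The reaction quotient is [Cr^3+(aq)]^2 / ([Sn^2+(aq)]·[Cr^2+(aq)]^2) = 468; by Nernst, E = +0.25 − (0.0592/2)(2.670) = +0.1710 V.
Finally ΔG = −nFE = −(2)(96485 C/mol)(+0.1710 V) = −33.0 kJ/mol.

−33.0 kJ/mol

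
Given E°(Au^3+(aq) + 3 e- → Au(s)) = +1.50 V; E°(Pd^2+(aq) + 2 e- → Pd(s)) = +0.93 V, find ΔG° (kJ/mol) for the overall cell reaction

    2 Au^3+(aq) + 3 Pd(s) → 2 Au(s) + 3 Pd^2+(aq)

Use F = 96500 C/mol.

In the reaction as written Au^3+(aq) is reduced, so the Au³⁺/Au couple is the cathode and Pd²⁺/Pd is the anode.
E°cell = +1.50 − (+0.93) = +0.57 V; balancing electrons gives n = 6.
ΔG° = −nFE°cell = −(6)(96500)(+0.57) J/mol = −330 kJ/mol.

−330 kJ/mol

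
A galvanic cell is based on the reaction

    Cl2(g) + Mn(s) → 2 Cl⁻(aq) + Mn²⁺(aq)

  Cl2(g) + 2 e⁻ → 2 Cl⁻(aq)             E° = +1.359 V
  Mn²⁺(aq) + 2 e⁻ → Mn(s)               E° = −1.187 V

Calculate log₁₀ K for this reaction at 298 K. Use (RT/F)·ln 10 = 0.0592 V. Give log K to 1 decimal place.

log K = 86.0

The Cl₂/Cl⁻ couple is reduced (cathode); E°cell = +1.359 − (−1.187) = +2.546 V with n = 2.
At equilibrium E = 0, so log K = nE°cell / 0.0592 = (2)(+2.546) / 0.0592 = 86.0.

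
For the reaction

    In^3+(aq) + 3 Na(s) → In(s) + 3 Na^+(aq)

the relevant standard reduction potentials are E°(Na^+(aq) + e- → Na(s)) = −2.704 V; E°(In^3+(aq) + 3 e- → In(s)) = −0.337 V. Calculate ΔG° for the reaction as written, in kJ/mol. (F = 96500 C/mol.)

In the reaction as written In^3+(aq) is reduced, so the In³⁺/In couple is the cathode and Na⁺/Na is the anode.
E°cell = −0.337 − (−2.704) = +2.367 V; balancing electrons gives n = 3.
ΔG° = −nFE°cell = −(3)(96500)(+2.367) J/mol = −685 kJ/mol.

−685 kJ/mol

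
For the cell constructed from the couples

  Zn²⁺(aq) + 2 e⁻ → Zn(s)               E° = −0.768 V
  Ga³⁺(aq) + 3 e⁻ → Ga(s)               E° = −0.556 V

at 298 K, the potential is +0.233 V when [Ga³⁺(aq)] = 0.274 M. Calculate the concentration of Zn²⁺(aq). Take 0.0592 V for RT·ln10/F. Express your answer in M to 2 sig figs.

The Ga³⁺/Ga couple has the larger reduction potential, so it is the cathode: E°cell = −0.556 − (−0.768) = +0.212 V and n = 6.
Since E = E° − (0.0592/n)·log Q, log Q = n(E° − E)/0.0592 = −2.128.
For 2 Ga³⁺(aq) + 3 Zn(s) → 2 Ga(s) + 3 Zn²⁺(aq), the reaction quotient is Q = [Zn²⁺(aq)]^3 / [Ga³⁺(aq)]^2.
Solving for the unknown gives log [Zn²⁺(aq)] = −1.084, so [Zn²⁺(aq)] ≈ 0.082 M.

0.082 M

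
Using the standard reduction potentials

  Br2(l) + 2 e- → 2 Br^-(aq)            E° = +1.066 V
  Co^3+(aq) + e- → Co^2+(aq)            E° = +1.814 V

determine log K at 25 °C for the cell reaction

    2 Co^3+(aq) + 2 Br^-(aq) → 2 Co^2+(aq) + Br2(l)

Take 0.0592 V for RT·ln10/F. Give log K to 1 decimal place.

log K = 25.3

The Co³⁺/Co²⁺ couple is reduced (cathode); E°cell = +1.814 − (+1.066) = +0.748 V with n = 2.
At equilibrium E = 0, so log K = nE°cell / 0.0592 = (2)(+0.748) / 0.0592 = 25.3.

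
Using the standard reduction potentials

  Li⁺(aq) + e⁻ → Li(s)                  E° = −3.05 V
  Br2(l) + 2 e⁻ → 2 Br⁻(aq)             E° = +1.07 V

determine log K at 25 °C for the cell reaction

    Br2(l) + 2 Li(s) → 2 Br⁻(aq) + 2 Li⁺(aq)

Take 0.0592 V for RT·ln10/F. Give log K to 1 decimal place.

log K = 139.2

The Br₂/Br⁻ couple is reduced (cathode); E°cell = +1.07 − (−3.05) = +4.12 V with n = 2.
At equilibrium E = 0, so log K = nE°cell / 0.0592 = (2)(+4.12) / 0.0592 = 139.2.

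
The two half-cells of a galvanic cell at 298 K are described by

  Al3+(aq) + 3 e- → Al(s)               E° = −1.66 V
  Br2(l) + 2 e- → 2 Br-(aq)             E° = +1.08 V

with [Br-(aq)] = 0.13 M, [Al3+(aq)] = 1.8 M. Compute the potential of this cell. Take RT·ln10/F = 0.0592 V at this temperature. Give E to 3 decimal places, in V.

Since E°(Br₂/Br⁻) > E°(Al³⁺/Al), Br₂/Br⁻ serves as the cathode.
The standard potential is +1.08 − (−1.66) = +2.74 V and the balanced reaction transfers n = 6 electrons.
Balancing gives 3 Br2(l) + 2 Al(s) → 6 Br-(aq) + 2 Al3+(aq); hence Q = [Br-(aq)]^6·[Al3+(aq)]^2 = 1.56×10^−5 (log Q = −4.806).
By the Nernst equation, E = +2.74 − (0.0592/6)·(−4.806) = +2.787 V.

+2.787 V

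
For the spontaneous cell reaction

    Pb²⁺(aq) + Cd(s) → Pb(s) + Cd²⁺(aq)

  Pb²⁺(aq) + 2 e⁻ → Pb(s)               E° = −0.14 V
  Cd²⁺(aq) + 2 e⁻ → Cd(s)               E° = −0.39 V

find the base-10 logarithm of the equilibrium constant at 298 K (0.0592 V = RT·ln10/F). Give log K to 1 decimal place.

The Pb²⁺/Pb couple is reduced (cathode); E°cell = −0.14 − (−0.39) = +0.25 V with n = 2.
At equilibrium E = 0, so log K = nE°cell / 0.0592 = (2)(+0.25) / 0.0592 = 8.4.

log K = 8.4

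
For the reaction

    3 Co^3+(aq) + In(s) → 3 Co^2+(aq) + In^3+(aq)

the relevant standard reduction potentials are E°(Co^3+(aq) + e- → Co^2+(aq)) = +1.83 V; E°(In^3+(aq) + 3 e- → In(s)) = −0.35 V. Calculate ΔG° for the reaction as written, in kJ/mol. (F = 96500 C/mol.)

−631 kJ/mol

In the reaction as written Co^3+(aq) is reduced, so the Co³⁺/Co²⁺ couple is the cathode and In³⁺/In is the anode.
E°cell = +1.83 − (−0.35) = +2.18 V; balancing electrons gives n = 3.
ΔG° = −nFE°cell = −(3)(96500)(+2.18) J/mol = −631 kJ/mol.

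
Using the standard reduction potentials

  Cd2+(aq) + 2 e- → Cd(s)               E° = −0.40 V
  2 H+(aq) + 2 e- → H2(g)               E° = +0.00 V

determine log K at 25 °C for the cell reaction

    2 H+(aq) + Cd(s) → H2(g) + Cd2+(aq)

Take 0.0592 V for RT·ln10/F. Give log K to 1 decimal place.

log K = 13.5

The 2H⁺/H₂ couple is reduced (cathode); E°cell = +0.00 − (−0.40) = +0.40 V with n = 2.
At equilibrium E = 0, so log K = nE°cell / 0.0592 = (2)(+0.40) / 0.0592 = 13.5.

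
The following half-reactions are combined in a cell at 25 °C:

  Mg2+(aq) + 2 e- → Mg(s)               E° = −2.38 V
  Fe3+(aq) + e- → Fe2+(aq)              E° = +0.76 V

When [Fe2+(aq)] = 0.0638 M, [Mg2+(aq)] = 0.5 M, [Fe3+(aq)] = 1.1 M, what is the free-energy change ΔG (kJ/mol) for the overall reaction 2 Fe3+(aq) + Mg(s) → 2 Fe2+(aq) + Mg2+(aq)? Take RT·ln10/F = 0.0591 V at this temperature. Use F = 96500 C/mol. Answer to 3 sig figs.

−622 kJ/mol

E°cell = +0.76 − (−2.38) = +3.14 V; the balanced reaction transfers n = 2 electrons.
Q = ([Fe2+(aq)]^2·[Mg2+(aq)]) / [Fe3+(aq)]^2 = 0.00168, so log Q = −2.774 and E = +3.14 − (0.0591/2)(−2.774) = +3.2220 V.
Then ΔG = −nFE = −2 × 96500 × +3.2220 J/mol = −622 kJ/mol.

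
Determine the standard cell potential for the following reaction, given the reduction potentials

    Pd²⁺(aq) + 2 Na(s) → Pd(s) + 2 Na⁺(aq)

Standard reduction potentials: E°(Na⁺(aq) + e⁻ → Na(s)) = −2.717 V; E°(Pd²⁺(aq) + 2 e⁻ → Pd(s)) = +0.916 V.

In the reaction as written, Pd²⁺(aq) is reduced (cathode) and Na⁺(aq) is produced by oxidation at the anode.
E°cell = E°(cathode) − E°(anode) = +0.916 − (−2.717) = +3.633 V.
The positive value indicates the reaction is spontaneous as written.

+3.633 V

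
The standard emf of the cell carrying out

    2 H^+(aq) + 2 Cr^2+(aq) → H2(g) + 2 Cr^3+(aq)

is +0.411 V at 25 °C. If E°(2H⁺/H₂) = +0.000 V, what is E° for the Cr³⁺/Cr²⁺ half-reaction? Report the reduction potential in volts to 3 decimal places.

In the reaction as written the 2H⁺/H₂ couple is reduced (cathode) and Cr³⁺/Cr²⁺ is oxidized (anode), so E°cell = E°(2H⁺/H₂) − E°(Cr³⁺/Cr²⁺).
E°(Cr³⁺/Cr²⁺) = E°(cathode) − E°cell = +0.000 − (+0.411) = −0.411 V.

−0.411 V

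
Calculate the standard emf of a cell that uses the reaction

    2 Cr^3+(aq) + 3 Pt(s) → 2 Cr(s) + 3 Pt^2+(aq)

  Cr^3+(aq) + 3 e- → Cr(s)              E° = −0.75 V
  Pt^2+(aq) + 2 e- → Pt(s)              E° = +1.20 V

−1.95 V

Cr^3+(aq) gains electrons, so the Cr³⁺/Cr couple is the cathode; the Pt²⁺/Pt couple is the anode.
E°cell = E°(cathode) − E°(anode) = −0.75 − (+1.20) = −1.95 V.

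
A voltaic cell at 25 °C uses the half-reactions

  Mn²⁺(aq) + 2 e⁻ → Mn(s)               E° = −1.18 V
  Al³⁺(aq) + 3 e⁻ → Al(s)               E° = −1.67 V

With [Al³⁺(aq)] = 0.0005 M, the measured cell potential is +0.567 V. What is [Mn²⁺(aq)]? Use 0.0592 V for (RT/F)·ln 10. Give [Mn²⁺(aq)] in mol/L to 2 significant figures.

Mn²⁺/Mn is the cathode (higher E°); E°cell = −1.18 − (−1.67) = +0.49 V with n = 6.
From the Nernst equation, log Q = n(E° − E)/0.0592 = 6·(+0.49 − (+0.567))/0.0592 = −7.804.
For 3 Mn²⁺(aq) + 2 Al(s) → 3 Mn(s) + 2 Al³⁺(aq), the reaction quotient is Q = [Al³⁺(aq)]^2 / [Mn²⁺(aq)]^3.
Solving for the unknown gives log [Mn²⁺(aq)] = 0.401, so [Mn²⁺(aq)] ≈ 2.5 M.

2.5 M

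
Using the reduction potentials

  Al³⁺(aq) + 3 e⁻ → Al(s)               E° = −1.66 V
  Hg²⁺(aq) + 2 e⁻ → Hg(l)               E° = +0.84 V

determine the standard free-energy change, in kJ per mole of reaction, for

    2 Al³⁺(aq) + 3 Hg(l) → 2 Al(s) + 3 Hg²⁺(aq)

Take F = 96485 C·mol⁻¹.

+1447 kJ/mol

In the reaction as written Al³⁺(aq) is reduced, so the Al³⁺/Al couple is the cathode and Hg²⁺/Hg is the anode.
E°cell = −1.66 − (+0.84) = −2.50 V; balancing electrons gives n = 6.
ΔG° = −nFE°cell = −(6)(96485)(−2.50) J/mol = +1447 kJ/mol.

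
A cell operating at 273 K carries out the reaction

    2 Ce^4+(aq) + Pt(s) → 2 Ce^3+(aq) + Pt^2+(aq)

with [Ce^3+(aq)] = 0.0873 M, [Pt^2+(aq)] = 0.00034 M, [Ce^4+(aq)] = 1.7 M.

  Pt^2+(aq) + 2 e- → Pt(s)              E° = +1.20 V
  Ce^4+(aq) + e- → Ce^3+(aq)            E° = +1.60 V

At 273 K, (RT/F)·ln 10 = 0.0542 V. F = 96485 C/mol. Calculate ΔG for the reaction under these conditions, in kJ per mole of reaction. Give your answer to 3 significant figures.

E°cell = +1.60 − (+1.20) = +0.40 V; the balanced reaction transfers n = 2 electrons.
The reaction quotient is ([Ce^3+(aq)]^2·[Pt^2+(aq)]) / [Ce^4+(aq)]^2 = 8.97×10^−7; by Nernst, E = +0.40 − (0.0542/2)(−6.047) = +0.5639 V.
Then ΔG = −nFE = −2 × 96485 × +0.5639 J/mol = −109 kJ/mol.

−109 kJ/mol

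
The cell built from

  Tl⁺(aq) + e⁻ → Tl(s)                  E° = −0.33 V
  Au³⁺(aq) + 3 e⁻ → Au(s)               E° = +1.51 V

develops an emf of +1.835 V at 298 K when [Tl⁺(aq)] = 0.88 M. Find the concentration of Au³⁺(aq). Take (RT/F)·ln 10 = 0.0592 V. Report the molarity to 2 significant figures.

The Au³⁺/Au couple has the larger reduction potential, so it is the cathode: E°cell = +1.51 − (−0.33) = +1.84 V and n = 3.
From the Nernst equation, log Q = n(E° − E)/0.0592 = 3·(+1.84 − (+1.835))/0.0592 = 0.253.
The balanced reaction is Au³⁺(aq) + 3 Tl(s) → Au(s) + 3 Tl⁺(aq), so Q = [Tl⁺(aq)]^3 / [Au³⁺(aq)].
Substituting the known concentrations and solving, log [Au³⁺(aq)] = −0.420 and [Au³⁺(aq)] = 0.38 M.

0.38 M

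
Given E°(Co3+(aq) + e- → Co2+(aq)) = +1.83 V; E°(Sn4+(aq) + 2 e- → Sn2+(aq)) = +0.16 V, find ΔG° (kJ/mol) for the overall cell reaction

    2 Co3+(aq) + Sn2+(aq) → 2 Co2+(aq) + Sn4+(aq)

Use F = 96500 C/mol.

In the reaction as written Co3+(aq) is reduced, so the Co³⁺/Co²⁺ couple is the cathode and Sn⁴⁺/Sn²⁺ is the anode.
E°cell = +1.83 − (+0.16) = +1.67 V; balancing electrons gives n = 2.
ΔG° = −nFE°cell = −(2)(96500)(+1.67) J/mol = −322 kJ/mol.

−322 kJ/mol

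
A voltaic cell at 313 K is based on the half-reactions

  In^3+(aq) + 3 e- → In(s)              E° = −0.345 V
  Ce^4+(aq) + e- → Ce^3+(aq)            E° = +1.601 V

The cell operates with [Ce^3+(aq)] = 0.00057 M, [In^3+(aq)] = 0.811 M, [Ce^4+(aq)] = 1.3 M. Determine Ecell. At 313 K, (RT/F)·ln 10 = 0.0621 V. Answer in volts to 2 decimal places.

The Ce⁴⁺/Ce³⁺ couple has the more positive E°, so it is the cathode; In³⁺/In is the anode.
E°cell = E°cat − E°an = +1.601 − (−0.345) = +1.946 V; n = 3.
Balancing gives 3 Ce^4+(aq) + In(s) → 3 Ce^3+(aq) + In^3+(aq); hence Q = ([Ce^3+(aq)]^3·[In^3+(aq)]) / [Ce^4+(aq)]^3 = 6.84×10^−11 (log Q = −10.165).
By the Nernst equation, E = +1.946 − (0.0621/3)·(−10.165) = +2.16 V.

+2.16 V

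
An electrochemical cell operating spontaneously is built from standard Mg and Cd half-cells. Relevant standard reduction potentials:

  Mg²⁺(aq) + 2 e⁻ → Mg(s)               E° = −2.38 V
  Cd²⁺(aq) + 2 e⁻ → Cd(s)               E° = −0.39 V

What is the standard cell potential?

Of the two couples in this cell, the one with the more positive reduction potential is reduced at the cathode: here that is Cd²⁺/Cd (−0.39 V); Mg²⁺/Mg (−2.38 V) is the anode.
E°cell = E°(cathode) − E°(anode) = −0.39 − (−2.38) = +1.99 V.

+1.99 V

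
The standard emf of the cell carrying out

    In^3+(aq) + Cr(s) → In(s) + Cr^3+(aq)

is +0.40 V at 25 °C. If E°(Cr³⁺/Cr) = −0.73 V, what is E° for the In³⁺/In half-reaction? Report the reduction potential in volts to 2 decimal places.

In the reaction as written the In³⁺/In couple is reduced (cathode) and Cr³⁺/Cr is oxidized (anode), so E°cell = E°(In³⁺/In) − E°(Cr³⁺/Cr).
E°(In³⁺/In) = E°cell + E°(anode) = +0.40 + (−0.73) = −0.33 V.

−0.33 V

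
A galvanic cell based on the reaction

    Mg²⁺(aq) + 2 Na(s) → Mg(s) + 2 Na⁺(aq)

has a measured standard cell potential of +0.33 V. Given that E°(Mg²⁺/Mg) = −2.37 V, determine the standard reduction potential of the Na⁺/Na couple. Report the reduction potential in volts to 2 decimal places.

−2.70 V

In the reaction as written the Mg²⁺/Mg couple is reduced (cathode) and Na⁺/Na is oxidized (anode), so E°cell = E°(Mg²⁺/Mg) − E°(Na⁺/Na).
E°(Na⁺/Na) = E°(cathode) − E°cell = −2.37 − (+0.33) = −2.70 V.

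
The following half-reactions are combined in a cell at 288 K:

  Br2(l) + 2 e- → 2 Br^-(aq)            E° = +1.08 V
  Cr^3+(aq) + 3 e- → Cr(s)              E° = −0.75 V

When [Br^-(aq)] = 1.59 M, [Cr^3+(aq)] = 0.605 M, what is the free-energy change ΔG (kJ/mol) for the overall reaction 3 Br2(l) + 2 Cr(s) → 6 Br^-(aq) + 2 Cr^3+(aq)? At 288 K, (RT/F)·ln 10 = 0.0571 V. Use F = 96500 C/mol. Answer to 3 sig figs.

E°cell = +1.08 − (−0.75) = +1.83 V; the balanced reaction transfers n = 6 electrons.
The reaction quotient is [Br^-(aq)]^6·[Cr^3+(aq)]^2 = 5.91; by Nernst, E = +1.83 − (0.0571/6)(0.772) = +1.8227 V.
Then ΔG = −nFE = −6 × 96500 × +1.8227 J/mol = −1060 kJ/mol.

−1060 kJ/mol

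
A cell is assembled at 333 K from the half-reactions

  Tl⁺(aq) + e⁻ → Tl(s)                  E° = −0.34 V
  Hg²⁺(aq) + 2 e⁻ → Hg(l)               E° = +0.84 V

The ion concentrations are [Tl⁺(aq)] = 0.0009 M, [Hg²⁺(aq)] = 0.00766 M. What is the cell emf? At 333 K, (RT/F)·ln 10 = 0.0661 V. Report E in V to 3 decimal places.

+1.311 V

Since E°(Hg²⁺/Hg) > E°(Tl⁺/Tl), Hg²⁺/Hg serves as the cathode.
E°cell = E°cat − E°an = +0.84 − (−0.34) = +1.18 V; n = 2.
The balanced reaction is Hg²⁺(aq) + 2 Tl(s) → Hg(l) + 2 Tl⁺(aq), so Q = [Tl⁺(aq)]^2 / [Hg²⁺(aq)] = 0.000106 and log Q = −3.976.
E = E° − (0.0661/n)·log Q = +1.18 − (0.0661/2)(−3.976) = +1.311 V.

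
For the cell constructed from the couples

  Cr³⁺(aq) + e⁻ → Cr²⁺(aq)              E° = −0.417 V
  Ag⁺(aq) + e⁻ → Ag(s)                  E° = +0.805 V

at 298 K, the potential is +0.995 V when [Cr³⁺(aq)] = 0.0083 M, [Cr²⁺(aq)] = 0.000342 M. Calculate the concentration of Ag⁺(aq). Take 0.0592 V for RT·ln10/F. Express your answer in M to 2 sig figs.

With Ag⁺/Ag at the cathode and Cr³⁺/Cr²⁺ at the anode, E°cell = +0.805 − (−0.417) = +1.222 V (n = 1).
Rearranging E = E° − (0.0592/n)·log Q gives log Q = 1(+1.222 − (+0.995))/0.0592 = 3.834.
Balancing electrons gives Ag⁺(aq) + Cr²⁺(aq) → Ag(s) + Cr³⁺(aq); thus Q = [Cr³⁺(aq)] / ([Ag⁺(aq)]·[Cr²⁺(aq)]).
Isolating [Ag⁺(aq)] in Q = 10^{3.834} yields log [Ag⁺(aq)] = −2.449, i.e. 0.0036 M.

0.0036 M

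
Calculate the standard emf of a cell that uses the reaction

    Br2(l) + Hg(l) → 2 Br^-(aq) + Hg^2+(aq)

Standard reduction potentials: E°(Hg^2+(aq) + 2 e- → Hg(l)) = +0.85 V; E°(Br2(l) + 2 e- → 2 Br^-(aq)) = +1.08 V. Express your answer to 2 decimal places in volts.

In the reaction as written, Br2(l) is reduced (cathode) and Hg^2+(aq) is produced by oxidation at the anode.
E°cell = E°(cathode) − E°(anode) = +1.08 − (+0.85) = +0.23 V.

+0.23 V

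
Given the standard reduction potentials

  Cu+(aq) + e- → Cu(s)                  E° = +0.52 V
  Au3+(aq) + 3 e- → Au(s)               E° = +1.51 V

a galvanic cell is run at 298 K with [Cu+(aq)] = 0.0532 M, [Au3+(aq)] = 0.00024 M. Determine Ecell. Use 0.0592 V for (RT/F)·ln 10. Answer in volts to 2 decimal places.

+0.99 V

Since E°(Au³⁺/Au) > E°(Cu⁺/Cu), Au³⁺/Au serves as the cathode.
The standard potential is +1.51 − (+0.52) = +0.99 V and the balanced reaction transfers n = 3 electrons.
Balancing gives Au3+(aq) + 3 Cu(s) → Au(s) + 3 Cu+(aq); hence Q = [Cu+(aq)]^3 / [Au3+(aq)] = 0.627 (log Q = −0.202).
Applying E = E° − (RT ln10/nF)·log Q gives +0.99 − (0.0592/3)(−0.202) = +0.99 V.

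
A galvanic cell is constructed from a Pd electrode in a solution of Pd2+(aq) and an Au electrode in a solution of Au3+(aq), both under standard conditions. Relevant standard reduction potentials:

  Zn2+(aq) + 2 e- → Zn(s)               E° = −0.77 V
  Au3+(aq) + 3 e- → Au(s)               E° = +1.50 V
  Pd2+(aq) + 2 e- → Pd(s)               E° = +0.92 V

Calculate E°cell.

The Au³⁺/Au couple has the higher E°, so Au ion is reduced (cathode) and Pd is oxidized (anode).
E°cell = E°(cathode) − E°(anode) = +1.50 − (+0.92) = +0.58 V.

+0.58 V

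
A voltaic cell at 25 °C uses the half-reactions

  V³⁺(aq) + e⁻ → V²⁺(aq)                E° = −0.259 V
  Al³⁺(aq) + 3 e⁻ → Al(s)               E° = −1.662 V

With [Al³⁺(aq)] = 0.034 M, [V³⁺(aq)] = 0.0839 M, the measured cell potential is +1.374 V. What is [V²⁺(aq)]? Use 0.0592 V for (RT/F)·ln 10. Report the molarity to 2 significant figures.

The V³⁺/V²⁺ couple has the larger reduction potential, so it is the cathode: E°cell = −0.259 − (−1.662) = +1.403 V and n = 3.
From the Nernst equation, log Q = n(E° − E)/0.0592 = 3·(+1.403 − (+1.374))/0.0592 = 1.470.
Balancing electrons gives 3 V³⁺(aq) + Al(s) → 3 V²⁺(aq) + Al³⁺(aq); thus Q = ([V²⁺(aq)]^3·[Al³⁺(aq)]) / [V³⁺(aq)]^3.
Substituting the known concentrations and solving, log [V²⁺(aq)] = −0.097 and [V²⁺(aq)] = 0.80 M.

0.80 M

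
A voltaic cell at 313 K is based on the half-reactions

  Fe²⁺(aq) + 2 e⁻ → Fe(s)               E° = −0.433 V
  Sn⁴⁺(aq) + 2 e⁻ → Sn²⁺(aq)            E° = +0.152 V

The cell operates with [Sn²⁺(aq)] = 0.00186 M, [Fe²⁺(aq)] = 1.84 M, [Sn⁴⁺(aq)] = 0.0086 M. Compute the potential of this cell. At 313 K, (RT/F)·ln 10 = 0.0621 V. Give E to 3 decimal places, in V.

+0.597 V

Sn⁴⁺/Sn²⁺ is reduced (cathode, E° = +0.152 V) and Fe²⁺/Fe is oxidized (anode).
E°cell = E°cat − E°an = +0.152 − (−0.433) = +0.585 V; n = 2.
Balancing gives Sn⁴⁺(aq) + Fe(s) → Sn²⁺(aq) + Fe²⁺(aq); hence Q = ([Sn²⁺(aq)]·[Fe²⁺(aq)]) / [Sn⁴⁺(aq)] = 0.398 (log Q = −0.400).
Applying E = E° − (RT ln10/nF)·log Q gives +0.585 − (0.0621/2)(−0.400) = +0.597 V.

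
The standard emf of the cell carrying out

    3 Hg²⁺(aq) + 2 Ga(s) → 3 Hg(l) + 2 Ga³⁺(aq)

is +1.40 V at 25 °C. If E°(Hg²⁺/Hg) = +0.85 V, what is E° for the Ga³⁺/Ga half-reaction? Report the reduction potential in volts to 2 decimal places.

−0.55 V

In the reaction as written the Hg²⁺/Hg couple is reduced (cathode) and Ga³⁺/Ga is oxidized (anode), so E°cell = E°(Hg²⁺/Hg) − E°(Ga³⁺/Ga).
E°(Ga³⁺/Ga) = E°(cathode) − E°cell = +0.85 − (+1.40) = −0.55 V.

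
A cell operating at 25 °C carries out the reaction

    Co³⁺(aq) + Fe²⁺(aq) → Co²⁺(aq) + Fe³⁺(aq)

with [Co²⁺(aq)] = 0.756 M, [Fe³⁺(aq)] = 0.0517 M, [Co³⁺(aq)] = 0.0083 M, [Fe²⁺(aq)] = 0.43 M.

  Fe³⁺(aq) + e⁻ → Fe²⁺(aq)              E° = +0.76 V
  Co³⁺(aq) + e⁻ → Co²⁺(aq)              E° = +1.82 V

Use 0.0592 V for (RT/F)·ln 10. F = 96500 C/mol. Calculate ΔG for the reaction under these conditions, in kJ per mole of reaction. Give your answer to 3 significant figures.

−96.4 kJ/mol

E°cell = +1.82 − (+0.76) = +1.06 V; the balanced reaction transfers n = 1 electron.
Here Q = ([Co²⁺(aq)]·[Fe³⁺(aq)]) / ([Co³⁺(aq)]·[Fe²⁺(aq)]) = 11 (log Q = 1.039), giving E = +1.06 − (0.0592/1)·(1.039) = +0.9985 V.
Finally ΔG = −nFE = −(1)(96500 C/mol)(+0.9985 V) = −96.4 kJ/mol.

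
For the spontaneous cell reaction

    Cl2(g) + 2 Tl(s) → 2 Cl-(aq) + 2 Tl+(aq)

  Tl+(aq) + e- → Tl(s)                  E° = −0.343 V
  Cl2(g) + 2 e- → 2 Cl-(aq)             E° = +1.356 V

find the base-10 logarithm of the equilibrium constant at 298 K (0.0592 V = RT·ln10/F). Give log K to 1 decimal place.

The Cl₂/Cl⁻ couple is reduced (cathode); E°cell = +1.356 − (−0.343) = +1.699 V with n = 2.
At equilibrium E = 0, so log K = nE°cell / 0.0592 = (2)(+1.699) / 0.0592 = 57.4.

log K = 57.4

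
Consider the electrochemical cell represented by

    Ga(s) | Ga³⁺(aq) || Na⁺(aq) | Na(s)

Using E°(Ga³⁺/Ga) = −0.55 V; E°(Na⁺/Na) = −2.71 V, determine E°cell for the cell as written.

−2.16 V

By convention the left-hand electrode in cell notation is the anode (oxidation) and the right-hand electrode is the cathode (reduction).
E°cell = E°(right) − E°(left) = −2.71 − (−0.55) = −2.16 V.
The negative sign shows that, as written, the cell would require an external voltage to drive the reaction.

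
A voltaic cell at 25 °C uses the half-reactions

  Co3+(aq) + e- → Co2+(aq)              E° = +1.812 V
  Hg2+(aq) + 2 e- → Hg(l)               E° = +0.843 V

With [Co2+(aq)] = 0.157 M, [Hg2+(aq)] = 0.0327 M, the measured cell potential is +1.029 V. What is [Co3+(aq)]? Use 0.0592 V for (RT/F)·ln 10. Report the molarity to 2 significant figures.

Co³⁺/Co²⁺ is the cathode (higher E°); E°cell = +1.812 − (+0.843) = +0.969 V with n = 2.
From the Nernst equation, log Q = n(E° − E)/0.0592 = 2·(+0.969 − (+1.029))/0.0592 = −2.027.
For 2 Co3+(aq) + Hg(l) → 2 Co2+(aq) + Hg2+(aq), the reaction quotient is Q = ([Co2+(aq)]^2·[Hg2+(aq)]) / [Co3+(aq)]^2.
Isolating [Co3+(aq)] in Q = 10^{−2.027} yields log [Co3+(aq)] = −0.533, i.e. 0.29 M.

0.29 M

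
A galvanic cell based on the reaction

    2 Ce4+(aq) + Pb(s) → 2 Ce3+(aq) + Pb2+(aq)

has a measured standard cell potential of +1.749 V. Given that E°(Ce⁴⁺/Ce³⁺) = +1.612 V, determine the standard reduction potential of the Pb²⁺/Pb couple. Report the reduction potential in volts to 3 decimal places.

−0.137 V

In the reaction as written the Ce⁴⁺/Ce³⁺ couple is reduced (cathode) and Pb²⁺/Pb is oxidized (anode), so E°cell = E°(Ce⁴⁺/Ce³⁺) − E°(Pb²⁺/Pb).
E°(Pb²⁺/Pb) = E°(cathode) − E°cell = +1.612 − (+1.749) = −0.137 V.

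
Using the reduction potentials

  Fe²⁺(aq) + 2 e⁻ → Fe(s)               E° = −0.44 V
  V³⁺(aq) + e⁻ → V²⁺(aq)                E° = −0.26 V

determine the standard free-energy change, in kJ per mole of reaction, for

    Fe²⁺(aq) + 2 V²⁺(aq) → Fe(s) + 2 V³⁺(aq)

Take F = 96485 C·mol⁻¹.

+34.7 kJ/mol

In the reaction as written Fe²⁺(aq) is reduced, so the Fe²⁺/Fe couple is the cathode and V³⁺/V²⁺ is the anode.
E°cell = −0.44 − (−0.26) = −0.18 V; balancing electrons gives n = 2.
ΔG° = −nFE°cell = −(2)(96485)(−0.18) J/mol = +34.7 kJ/mol.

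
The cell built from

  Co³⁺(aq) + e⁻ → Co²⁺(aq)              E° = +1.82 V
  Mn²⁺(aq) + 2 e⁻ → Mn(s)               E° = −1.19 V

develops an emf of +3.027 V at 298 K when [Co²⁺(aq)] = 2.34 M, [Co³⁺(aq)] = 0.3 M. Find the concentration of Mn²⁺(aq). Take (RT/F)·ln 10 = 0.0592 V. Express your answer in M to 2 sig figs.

Co³⁺/Co²⁺ is the cathode (higher E°); E°cell = +1.82 − (−1.19) = +3.01 V with n = 2.
Since E = E° − (0.0592/n)·log Q, log Q = n(E° − E)/0.0592 = −0.574.
Balancing electrons gives 2 Co³⁺(aq) + Mn(s) → 2 Co²⁺(aq) + Mn²⁺(aq); thus Q = ([Co²⁺(aq)]^2·[Mn²⁺(aq)]) / [Co³⁺(aq)]^2.
Solving for the unknown gives log [Mn²⁺(aq)] = −2.358, so [Mn²⁺(aq)] ≈ 0.0044 M.

0.0044 M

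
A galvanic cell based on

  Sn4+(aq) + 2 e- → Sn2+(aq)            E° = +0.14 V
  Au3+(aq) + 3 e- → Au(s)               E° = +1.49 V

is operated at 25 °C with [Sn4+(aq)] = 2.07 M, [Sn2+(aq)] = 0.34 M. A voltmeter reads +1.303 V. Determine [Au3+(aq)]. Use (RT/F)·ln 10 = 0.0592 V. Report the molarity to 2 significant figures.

0.062 M

The Au³⁺/Au couple has the larger reduction potential, so it is the cathode: E°cell = +1.49 − (+0.14) = +1.35 V and n = 6.
From the Nernst equation, log Q = n(E° − E)/0.0592 = 6·(+1.35 − (+1.303))/0.0592 = 4.764.
The balanced reaction is 2 Au3+(aq) + 3 Sn2+(aq) → 2 Au(s) + 3 Sn4+(aq), so Q = [Sn4+(aq)]^3 / ([Au3+(aq)]^2·[Sn2+(aq)]^3).
Isolating [Au3+(aq)] in Q = 10^{4.764} yields log [Au3+(aq)] = −1.205, i.e. 0.062 M.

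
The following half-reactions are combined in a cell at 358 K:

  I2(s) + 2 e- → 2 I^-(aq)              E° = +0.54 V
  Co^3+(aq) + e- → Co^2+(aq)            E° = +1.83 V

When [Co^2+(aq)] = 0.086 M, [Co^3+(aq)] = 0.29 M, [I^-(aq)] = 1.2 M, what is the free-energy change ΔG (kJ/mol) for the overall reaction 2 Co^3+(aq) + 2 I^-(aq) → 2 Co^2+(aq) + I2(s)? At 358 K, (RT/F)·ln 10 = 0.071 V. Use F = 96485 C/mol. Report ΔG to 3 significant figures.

−257 kJ/mol

The standard cell potential is +1.83 − (+0.54) = +1.29 V, with n = 2 electrons in the balanced equation.
Q = [Co^2+(aq)]^2 / ([Co^3+(aq)]^2·[I^-(aq)]^2) = 0.0611, so log Q = −1.214 and E = +1.29 − (0.071/2)(−1.214) = +1.3331 V.
ΔG = −nFE = −(2)(96485)(+1.3331) J/mol = −257 kJ/mol.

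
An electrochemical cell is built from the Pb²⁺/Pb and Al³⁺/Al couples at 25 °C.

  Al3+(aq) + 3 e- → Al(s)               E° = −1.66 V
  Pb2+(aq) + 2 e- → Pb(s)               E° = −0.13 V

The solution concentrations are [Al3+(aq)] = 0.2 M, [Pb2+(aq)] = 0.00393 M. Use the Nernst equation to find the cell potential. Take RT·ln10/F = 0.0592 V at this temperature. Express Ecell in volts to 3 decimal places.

Pb²⁺/Pb is reduced (cathode, E° = −0.13 V) and Al³⁺/Al is oxidized (anode).
E°cell = −0.13 − (−1.66) = +1.53 V, with n = 6 electrons transferred.
For the overall reaction 3 Pb2+(aq) + 2 Al(s) → 3 Pb(s) + 2 Al3+(aq), Q = [Al3+(aq)]^2 / [Pb2+(aq)]^3 = 6.59×10^5, giving log Q = 5.819.
Applying E = E° − (RT ln10/nF)·log Q gives +1.53 − (0.0592/6)(5.819) = +1.473 V.

+1.473 V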